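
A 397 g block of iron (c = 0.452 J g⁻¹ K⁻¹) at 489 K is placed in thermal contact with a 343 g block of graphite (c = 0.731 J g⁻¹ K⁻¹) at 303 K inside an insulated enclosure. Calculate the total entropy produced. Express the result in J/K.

Energy balance: T_f = (m₁c₁T₁ + m₂c₂T₂)/(m₁c₁ + m₂c₂) = 380.59 K.
ΔS₁ = m₁c₁ ln(T_f/T₁) = 179.444 × ln(380.59/489) = -44.98 J/K.
ΔS₂ = m₂c₂ ln(T_f/T₂) = 250.733 × ln(380.59/303) = 57.16 J/K.
ΔS_total = -44.98 + 57.16 = 12.2 J/K.

ΔS_total = 12.2 J/K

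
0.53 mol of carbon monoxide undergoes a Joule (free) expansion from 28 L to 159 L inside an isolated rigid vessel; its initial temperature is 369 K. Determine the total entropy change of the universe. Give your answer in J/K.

For an ideal gas in free expansion Q = 0 and W = 0, so T is unchanged.
Entropy is a state function; using a reversible isothermal path, ΔS_gas = nR ln(V₂/V₁) = 0.53 × 8.314 × ln(159/28) = 7.65 J/K.
The insulated surroundings exchange no heat, so ΔS_surr = 0 and ΔS_universe = ΔS_gas.

ΔS_universe = 7.65 J/K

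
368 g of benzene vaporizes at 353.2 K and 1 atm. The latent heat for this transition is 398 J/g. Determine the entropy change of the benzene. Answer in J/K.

Heat absorbed by the substance: Q = mL = 368 × 398 = 146464 J.
At constant T, ΔS = Q_rev/T = 146464 / 353.2 = 415 J/K.

ΔS = 415 J/K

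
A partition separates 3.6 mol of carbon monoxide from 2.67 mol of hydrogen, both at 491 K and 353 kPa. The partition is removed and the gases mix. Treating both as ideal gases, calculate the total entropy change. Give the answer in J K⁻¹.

ΔS_mix = 35.6 J/K

Mole fractions: x_A = 3.6/6.27 = 0.574, x_B = 0.426.
ΔS_mix = −R(n_A ln x_A + n_B ln x_B) = −8.314 × (3.6 ln 0.574 + 2.67 ln 0.426) = 35.6 J/K.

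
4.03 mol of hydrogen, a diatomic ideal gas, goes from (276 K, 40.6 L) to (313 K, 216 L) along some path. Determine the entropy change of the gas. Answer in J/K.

ΔS = 66.5 J/K

Entropy is a state function: ΔS = nC_V ln(T₂/T₁) + nR ln(V₂/V₁), with C_V = 5R/2 = 20.79 J mol⁻¹ K⁻¹ for a diatomic ideal gas.
ΔS = 4.03 × [20.79 × ln(313/276) + 8.314 × ln(216/40.6)] = 66.5 J/K.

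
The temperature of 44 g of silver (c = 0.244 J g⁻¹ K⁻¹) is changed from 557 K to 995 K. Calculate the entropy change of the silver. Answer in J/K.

ΔS = ∫dQ_rev/T = m c ln(T₂/T₁) = 44 × 0.244 × ln(995/557) = 6.23 J/K.

ΔS = 6.23 J/K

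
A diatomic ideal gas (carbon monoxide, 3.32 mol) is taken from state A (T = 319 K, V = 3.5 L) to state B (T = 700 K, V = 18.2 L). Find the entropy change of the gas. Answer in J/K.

Entropy is a state function: ΔS = nC_V ln(T₂/T₁) + nR ln(V₂/V₁), with C_V = 5R/2 = 20.79 J mol⁻¹ K⁻¹ for a diatomic ideal gas.
ΔS = 3.32 × [20.79 × ln(700/319) + 8.314 × ln(18.2/3.5)] = 99.7 J/K.

ΔS = 99.7 J/K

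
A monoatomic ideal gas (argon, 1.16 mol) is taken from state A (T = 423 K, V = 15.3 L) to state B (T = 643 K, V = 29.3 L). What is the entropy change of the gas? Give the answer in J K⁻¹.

ΔS = 12.3 J/K

Entropy is a state function: ΔS = nC_V ln(T₂/T₁) + nR ln(V₂/V₁), with C_V = 3R/2 = 12.47 J mol⁻¹ K⁻¹ for a monoatomic ideal gas.
ΔS = 1.16 × [12.47 × ln(643/423) + 8.314 × ln(29.3/15.3)] = 12.3 J/K.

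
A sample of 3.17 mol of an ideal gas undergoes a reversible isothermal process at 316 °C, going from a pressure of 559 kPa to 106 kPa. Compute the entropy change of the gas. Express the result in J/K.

For an isothermal ideal gas ΔS_gas = nR ln(P₁/P₂) = 3.17 × 8.314 × ln(559/106) = 43.8 J/K.

ΔS_gas = 43.8 J/K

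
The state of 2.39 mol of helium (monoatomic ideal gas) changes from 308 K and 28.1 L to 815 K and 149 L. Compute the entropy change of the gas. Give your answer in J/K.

ΔS = 62.2 J/K

Entropy is a state function: ΔS = nC_V ln(T₂/T₁) + nR ln(V₂/V₁), with C_V = 3R/2 = 12.47 J mol⁻¹ K⁻¹ for a monoatomic ideal gas.
ΔS = 2.39 × [12.47 × ln(815/308) + 8.314 × ln(149/28.1)] = 62.2 J/K.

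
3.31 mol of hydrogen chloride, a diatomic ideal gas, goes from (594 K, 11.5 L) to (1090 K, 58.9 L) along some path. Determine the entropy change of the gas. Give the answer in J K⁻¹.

ΔS = 86.7 J/K

Entropy is a state function: ΔS = nC_V ln(T₂/T₁) + nR ln(V₂/V₁), with C_V = 5R/2 = 20.79 J mol⁻¹ K⁻¹ for a diatomic ideal gas.
ΔS = 3.31 × [20.79 × ln(1090/594) + 8.314 × ln(58.9/11.5)] = 86.7 J/K.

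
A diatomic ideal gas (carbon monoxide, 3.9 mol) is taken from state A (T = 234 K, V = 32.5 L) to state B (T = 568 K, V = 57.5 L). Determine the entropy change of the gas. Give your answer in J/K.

ΔS = 90.4 J/K

Entropy is a state function: ΔS = nC_V ln(T₂/T₁) + nR ln(V₂/V₁), with C_V = 5R/2 = 20.79 J mol⁻¹ K⁻¹ for a diatomic ideal gas.
ΔS = 3.9 × [20.79 × ln(568/234) + 8.314 × ln(57.5/32.5)] = 90.4 J/K.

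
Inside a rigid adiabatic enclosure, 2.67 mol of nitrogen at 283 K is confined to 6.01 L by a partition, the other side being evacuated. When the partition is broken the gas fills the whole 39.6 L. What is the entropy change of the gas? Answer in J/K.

ΔS_gas = 41.9 J/K

For an ideal gas in free expansion Q = 0 and W = 0, so T is unchanged.
Entropy is a state function; using a reversible isothermal path, ΔS_gas = nR ln(V₂/V₁) = 2.67 × 8.314 × ln(39.6/6.01) = 41.9 J/K.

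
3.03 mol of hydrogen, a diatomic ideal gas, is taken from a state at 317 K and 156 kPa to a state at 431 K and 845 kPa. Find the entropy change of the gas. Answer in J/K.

ΔS = nC_p ln(T₂/T₁) − nR ln(P₂/P₁), with C_p = 7R/2 = 29.1 J mol⁻¹ K⁻¹ for a diatomic ideal gas.
ΔS = 3.03 × [29.1 × ln(431/317) − 8.314 × ln(845/156)] = -15.5 J/K.

ΔS = -15.5 J/K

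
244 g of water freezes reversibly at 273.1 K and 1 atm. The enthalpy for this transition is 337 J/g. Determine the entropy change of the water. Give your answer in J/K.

ΔS = -301 J/K

Heat released by the substance: Q = −mL = −244 × 337 = −82228 J.
At constant T, ΔS = Q_rev/T = −82228 / 273.1 = -301 J/K.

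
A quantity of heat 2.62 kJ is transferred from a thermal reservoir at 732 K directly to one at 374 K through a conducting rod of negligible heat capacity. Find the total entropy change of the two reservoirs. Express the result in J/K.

ΔS_hot = −Q/T_H = −2620/732 = -3.579 J/K and ΔS_cold = +Q/T_C = 2620/374 = 7.005 J/K.
ΔS_total = -3.579 + 7.005 = 3.43 J/K, positive as the second law requires.

ΔS_total = 3.43 J/K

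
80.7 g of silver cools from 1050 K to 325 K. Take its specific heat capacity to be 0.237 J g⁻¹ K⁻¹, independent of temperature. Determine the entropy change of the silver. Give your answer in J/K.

ΔS = ∫dQ_rev/T = m c ln(T₂/T₁) = 80.7 × 0.237 × ln(325/1050) = -22.4 J/K.

ΔS = -22.4 J/K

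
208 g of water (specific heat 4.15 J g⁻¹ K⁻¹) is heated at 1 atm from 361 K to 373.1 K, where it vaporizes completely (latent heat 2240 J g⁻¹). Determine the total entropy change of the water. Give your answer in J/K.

Warming step: ΔS₁ = m c ln(T_tr/T_i) = 208 × 4.15 × ln(373.1/361) = 28.46 J/K.
Phase change: ΔS₂ = +mL/T_tr = 208 × 2240 / 373.1 = 1249 J/K.
ΔS_total = (28.46) + (1249) = 1280 J/K.

ΔS = 1280 J/K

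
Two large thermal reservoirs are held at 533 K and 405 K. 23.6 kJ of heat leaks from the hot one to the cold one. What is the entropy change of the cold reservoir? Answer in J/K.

ΔS_cold = 58.3 J/K

The cold reservoir gains heat Q, so ΔS_cold = +Q/T_C = 23600/405 = 58.3 J/K.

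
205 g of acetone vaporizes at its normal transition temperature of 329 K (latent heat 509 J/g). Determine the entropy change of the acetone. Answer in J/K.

Heat absorbed by the substance: Q = mL = 205 × 509 = 104345 J.
At constant T, ΔS = Q_rev/T = 104345 / 329 = 317 J/K.

ΔS = 317 J/K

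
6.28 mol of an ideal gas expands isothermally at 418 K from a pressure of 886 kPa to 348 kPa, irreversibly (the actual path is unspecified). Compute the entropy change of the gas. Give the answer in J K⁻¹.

Entropy is a state function, so ΔS_gas depends only on the end states.
For an isothermal ideal gas ΔS_gas = nR ln(P₁/P₂) = 6.28 × 8.314 × ln(886/348) = 48.8 J/K.

ΔS_gas = 48.8 J/K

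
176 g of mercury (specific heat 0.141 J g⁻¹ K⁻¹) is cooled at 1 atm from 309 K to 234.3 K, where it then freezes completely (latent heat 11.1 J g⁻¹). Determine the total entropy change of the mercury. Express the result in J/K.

Cooling step: ΔS₁ = m c ln(T_tr/T_i) = 176 × 0.141 × ln(234.3/309) = -6.868 J/K.
Phase change: ΔS₂ = −mL/T_tr = −176 × 11.1 / 234.3 = -8.338 J/K.
ΔS_total = (-6.868) + (-8.338) = -15.2 J/K.

ΔS = -15.2 J/K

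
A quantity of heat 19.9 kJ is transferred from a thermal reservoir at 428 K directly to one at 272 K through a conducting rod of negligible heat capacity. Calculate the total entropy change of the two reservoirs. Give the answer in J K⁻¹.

ΔS_total = 26.7 J/K

ΔS_hot = −Q/T_H = −19900/428 = -46.5 J/K and ΔS_cold = +Q/T_C = 19900/272 = 73.16 J/K.
ΔS_total = -46.5 + 73.16 = 26.7 J/K, positive as the second law requires.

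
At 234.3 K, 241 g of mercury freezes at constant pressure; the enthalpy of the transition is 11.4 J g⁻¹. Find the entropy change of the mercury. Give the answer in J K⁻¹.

ΔS = -11.7 J/K

Heat released by the substance: Q = −mL = −241 × 11.4 = −2747.4 J.
At constant T, ΔS = Q_rev/T = −2747.4 / 234.3 = -11.7 J/K.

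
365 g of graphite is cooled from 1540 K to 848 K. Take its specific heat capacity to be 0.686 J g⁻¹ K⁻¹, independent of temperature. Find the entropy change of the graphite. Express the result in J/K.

ΔS = -149 J/K

ΔS = ∫dQ_rev/T = m c ln(T₂/T₁) = 365 × 0.686 × ln(848/1540) = -149 J/K.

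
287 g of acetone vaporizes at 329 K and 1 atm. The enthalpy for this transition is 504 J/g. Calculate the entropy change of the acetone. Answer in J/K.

ΔS = 440 J/K

Heat absorbed by the substance: Q = mL = 287 × 504 = 144648 J.
At constant T, ΔS = Q_rev/T = 144648 / 329 = 440 J/K.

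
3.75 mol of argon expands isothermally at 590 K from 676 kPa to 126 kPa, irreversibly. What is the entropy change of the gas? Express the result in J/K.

ΔS_gas = 52.4 J/K

Entropy is a state function, so ΔS_gas depends only on the end states.
For an isothermal ideal gas ΔS_gas = nR ln(P₁/P₂) = 3.75 × 8.314 × ln(676/126) = 52.4 J/K.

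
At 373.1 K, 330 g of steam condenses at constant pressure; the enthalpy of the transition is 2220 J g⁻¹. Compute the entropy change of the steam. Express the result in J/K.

Heat released by the substance: Q = −mL = −330 × 2220 = −732600 J.
At constant T, ΔS = Q_rev/T = −732600 / 373.1 = -1960 J/K.

ΔS = -1960 J/K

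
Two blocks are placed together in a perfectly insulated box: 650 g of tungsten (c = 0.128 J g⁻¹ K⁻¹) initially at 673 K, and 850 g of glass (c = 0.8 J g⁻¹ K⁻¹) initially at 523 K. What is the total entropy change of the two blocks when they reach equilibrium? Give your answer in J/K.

Energy balance: T_f = (m₁c₁T₁ + m₂c₂T₂)/(m₁c₁ + m₂c₂) = 539.35 K.
ΔS₁ = m₁c₁ ln(T_f/T₁) = 83.2 × ln(539.35/673) = -18.42 J/K.
ΔS₂ = m₂c₂ ln(T_f/T₂) = 680 × ln(539.35/523) = 20.94 J/K.
ΔS_total = -18.42 + 20.94 = 2.52 J/K.

ΔS_total = 2.52 J/K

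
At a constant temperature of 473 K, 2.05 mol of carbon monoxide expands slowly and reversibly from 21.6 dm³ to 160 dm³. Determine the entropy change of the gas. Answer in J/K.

ΔS_gas = 34.1 J/K

For an isothermal ideal gas ΔS_gas = nR ln(V₂/V₁) = 2.05 × 8.314 × ln(160/21.6) = 34.1 J/K.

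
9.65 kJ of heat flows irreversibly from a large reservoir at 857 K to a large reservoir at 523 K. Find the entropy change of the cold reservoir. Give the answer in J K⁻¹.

ΔS_cold = 18.5 J/K

The cold reservoir gains heat Q, so ΔS_cold = +Q/T_C = 9650/523 = 18.5 J/K.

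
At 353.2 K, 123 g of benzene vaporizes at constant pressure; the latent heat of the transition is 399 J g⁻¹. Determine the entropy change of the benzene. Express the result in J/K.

ΔS = 139 J/K

Heat absorbed by the substance: Q = mL = 123 × 399 = 49077 J.
At constant T, ΔS = Q_rev/T = 49077 / 353.2 = 139 J/K.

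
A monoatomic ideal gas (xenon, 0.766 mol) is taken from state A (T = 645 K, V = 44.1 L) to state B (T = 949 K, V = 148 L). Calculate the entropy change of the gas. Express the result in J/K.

ΔS = 11.4 J/K

Entropy is a state function: ΔS = nC_V ln(T₂/T₁) + nR ln(V₂/V₁), with C_V = 3R/2 = 12.47 J mol⁻¹ K⁻¹ for a monoatomic ideal gas.
ΔS = 0.766 × [12.47 × ln(949/645) + 8.314 × ln(148/44.1)] = 11.4 J/K.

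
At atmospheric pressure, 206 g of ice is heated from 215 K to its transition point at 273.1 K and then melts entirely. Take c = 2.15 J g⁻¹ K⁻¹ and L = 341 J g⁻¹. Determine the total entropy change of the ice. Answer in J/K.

Warming step: ΔS₁ = m c ln(T_tr/T_i) = 206 × 2.15 × ln(273.1/215) = 105.9 J/K.
Phase change: ΔS₂ = +mL/T_tr = 206 × 341 / 273.1 = 257.2 J/K.
ΔS_total = (105.9) + (257.2) = 363 J/K.

ΔS = 363 J/K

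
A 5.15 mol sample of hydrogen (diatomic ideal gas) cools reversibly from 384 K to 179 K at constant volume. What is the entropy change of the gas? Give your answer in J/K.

At constant volume, ΔS = nC_V ln(T₂/T₁) with C_V = 5R/2 = 20.79 J mol⁻¹ K⁻¹.
ΔS = 5.15 × 20.79 × ln(179/384) = -81.7 J/K.

ΔS = -81.7 J/K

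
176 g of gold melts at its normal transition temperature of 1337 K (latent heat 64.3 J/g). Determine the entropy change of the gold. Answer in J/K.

Heat absorbed by the substance: Q = mL = 176 × 64.3 = 11316.8 J.
At constant T, ΔS = Q_rev/T = 11316.8 / 1337 = 8.46 J/K.

ΔS = 8.46 J/K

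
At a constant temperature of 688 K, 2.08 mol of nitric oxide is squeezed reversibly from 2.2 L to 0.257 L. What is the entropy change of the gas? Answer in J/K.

For an isothermal ideal gas ΔS_gas = nR ln(V₂/V₁) = 2.08 × 8.314 × ln(0.257/2.2) = -37.1 J/K.

ΔS_gas = -37.1 J/K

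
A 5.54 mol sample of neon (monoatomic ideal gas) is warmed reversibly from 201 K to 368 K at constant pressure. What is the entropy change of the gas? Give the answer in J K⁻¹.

ΔS = 69.6 J/K

At constant pressure, ΔS = nC_p ln(T₂/T₁) with C_p = 5R/2 = 20.79 J mol⁻¹ K⁻¹.
ΔS = 5.54 × 20.79 × ln(368/201) = 69.6 J/K.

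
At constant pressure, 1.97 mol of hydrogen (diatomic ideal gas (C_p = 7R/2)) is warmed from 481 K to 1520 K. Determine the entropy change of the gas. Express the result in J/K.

At constant pressure, ΔS = nC_p ln(T₂/T₁) with C_p = 7R/2 = 29.1 J mol⁻¹ K⁻¹.
ΔS = 1.97 × 29.1 × ln(1520/481) = 66 J/K.

ΔS = 66 J/K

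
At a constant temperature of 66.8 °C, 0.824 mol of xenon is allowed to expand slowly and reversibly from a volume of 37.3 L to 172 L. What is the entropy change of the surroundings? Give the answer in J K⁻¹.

For an isothermal ideal gas ΔS_gas = nR ln(V₂/V₁) = 0.824 × 8.314 × ln(172/37.3) = 10.5 J/K.
The process is reversible, so ΔS_surr = −ΔS_gas = -10.5 J/K and ΔS_universe = 0.

ΔS_surr = -10.5 J/K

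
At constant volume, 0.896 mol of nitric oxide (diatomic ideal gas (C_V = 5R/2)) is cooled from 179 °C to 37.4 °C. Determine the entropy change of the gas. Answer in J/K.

In kelvin: T₁ = 452.15 K, T₂ = 310.55 K. At constant volume, ΔS = nC_V ln(T₂/T₁) with C_V = 5R/2 = 20.79 J mol⁻¹ K⁻¹.
ΔS = 0.896 × 20.79 × ln(310.55/452.15) = -7 J/K.

ΔS = -7 J/K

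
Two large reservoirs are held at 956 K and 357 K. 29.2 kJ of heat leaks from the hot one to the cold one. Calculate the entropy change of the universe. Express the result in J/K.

ΔS_total = 51.2 J/K

ΔS_hot = −Q/T_H = −29200/956 = -30.544 J/K and ΔS_cold = +Q/T_C = 29200/357 = 81.793 J/K.
ΔS_total = -30.544 + 81.793 = 51.2 J/K, positive as the second law requires.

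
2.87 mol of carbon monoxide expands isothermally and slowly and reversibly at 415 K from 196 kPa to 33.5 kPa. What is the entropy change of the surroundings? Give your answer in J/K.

ΔS_surr = -42.2 J/K

For an isothermal ideal gas ΔS_gas = nR ln(P₁/P₂) = 2.87 × 8.314 × ln(196/33.5) = 42.2 J/K.
The process is reversible, so ΔS_surr = −ΔS_gas = -42.2 J/K and ΔS_universe = 0.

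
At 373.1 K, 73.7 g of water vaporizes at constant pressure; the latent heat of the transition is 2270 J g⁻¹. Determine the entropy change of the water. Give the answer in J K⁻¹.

Heat absorbed by the substance: Q = mL = 73.7 × 2270 = 167299 J.
At constant T, ΔS = Q_rev/T = 167299 / 373.1 = 448 J/K.

ΔS = 448 J/K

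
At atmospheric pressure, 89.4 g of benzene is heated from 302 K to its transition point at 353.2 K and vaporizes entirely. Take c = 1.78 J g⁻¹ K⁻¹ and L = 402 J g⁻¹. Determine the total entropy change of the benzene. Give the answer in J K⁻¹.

Warming step: ΔS₁ = m c ln(T_tr/T_i) = 89.4 × 1.78 × ln(353.2/302) = 24.92 J/K.
Phase change: ΔS₂ = +mL/T_tr = 89.4 × 402 / 353.2 = 101.8 J/K.
ΔS_total = (24.92) + (101.8) = 127 J/K.

ΔS = 127 J/K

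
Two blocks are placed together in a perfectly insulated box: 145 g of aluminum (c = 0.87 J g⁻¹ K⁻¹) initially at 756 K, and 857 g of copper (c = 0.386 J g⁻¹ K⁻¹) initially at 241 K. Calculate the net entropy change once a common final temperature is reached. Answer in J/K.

Energy balance: T_f = (m₁c₁T₁ + m₂c₂T₂)/(m₁c₁ + m₂c₂) = 383.18 K.
ΔS₁ = m₁c₁ ln(T_f/T₁) = 126.15 × ln(383.18/756) = -85.73 J/K.
ΔS₂ = m₂c₂ ln(T_f/T₂) = 330.802 × ln(383.18/241) = 153.4 J/K.
ΔS_total = -85.73 + 153.4 = 67.7 J/K.

ΔS_total = 67.7 J/K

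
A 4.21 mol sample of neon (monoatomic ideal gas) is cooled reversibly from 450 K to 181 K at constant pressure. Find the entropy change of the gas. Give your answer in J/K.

At constant pressure, ΔS = nC_p ln(T₂/T₁) with C_p = 5R/2 = 20.79 J mol⁻¹ K⁻¹.
ΔS = 4.21 × 20.79 × ln(181/450) = -79.7 J/K.

ΔS = -79.7 J/K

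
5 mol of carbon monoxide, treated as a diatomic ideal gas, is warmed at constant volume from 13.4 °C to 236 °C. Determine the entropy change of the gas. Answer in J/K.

In kelvin: T₁ = 286.55 K, T₂ = 509.15 K. At constant volume, ΔS = nC_V ln(T₂/T₁) with C_V = 5R/2 = 20.79 J mol⁻¹ K⁻¹.
ΔS = 5 × 20.79 × ln(509.15/286.55) = 59.7 J/K.

ΔS = 59.7 J/K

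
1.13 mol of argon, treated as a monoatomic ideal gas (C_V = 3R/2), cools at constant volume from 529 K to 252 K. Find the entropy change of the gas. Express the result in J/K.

At constant volume, ΔS = nC_V ln(T₂/T₁) with C_V = 3R/2 = 12.47 J mol⁻¹ K⁻¹.
ΔS = 1.13 × 12.47 × ln(252/529) = -10.5 J/K.

ΔS = -10.5 J/K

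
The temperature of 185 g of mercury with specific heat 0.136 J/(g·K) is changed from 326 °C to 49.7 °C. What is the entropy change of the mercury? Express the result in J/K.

ΔS = -15.6 J/K

In kelvin: T₁ = 599.15 K, T₂ = 322.85 K. ΔS = ∫dQ_rev/T = m c ln(T₂/T₁) = 185 × 0.136 × ln(322.85/599.15) = -15.6 J/K.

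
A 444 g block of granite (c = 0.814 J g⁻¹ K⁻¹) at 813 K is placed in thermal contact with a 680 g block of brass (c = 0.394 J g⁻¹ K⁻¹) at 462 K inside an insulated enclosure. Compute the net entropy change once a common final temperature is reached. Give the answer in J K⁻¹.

Energy balance: T_f = (m₁c₁T₁ + m₂c₂T₂)/(m₁c₁ + m₂c₂) = 663.57 K.
ΔS₁ = m₁c₁ ln(T_f/T₁) = 361.416 × ln(663.57/813) = -73.4 J/K.
ΔS₂ = m₂c₂ ln(T_f/T₂) = 267.92 × ln(663.57/462) = 97.01 J/K.
ΔS_total = -73.4 + 97.01 = 23.6 J/K.

ΔS_total = 23.6 J/K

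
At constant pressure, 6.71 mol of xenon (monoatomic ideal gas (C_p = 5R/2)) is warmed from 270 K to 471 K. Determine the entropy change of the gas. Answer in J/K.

ΔS = 77.6 J/K

At constant pressure, ΔS = nC_p ln(T₂/T₁) with C_p = 5R/2 = 20.79 J mol⁻¹ K⁻¹.
ΔS = 6.71 × 20.79 × ln(471/270) = 77.6 J/K.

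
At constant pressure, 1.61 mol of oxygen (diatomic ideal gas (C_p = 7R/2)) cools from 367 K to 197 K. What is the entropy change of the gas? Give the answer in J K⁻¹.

ΔS = -29.1 J/K

At constant pressure, ΔS = nC_p ln(T₂/T₁) with C_p = 7R/2 = 29.1 J mol⁻¹ K⁻¹.
ΔS = 1.61 × 29.1 × ln(197/367) = -29.1 J/K.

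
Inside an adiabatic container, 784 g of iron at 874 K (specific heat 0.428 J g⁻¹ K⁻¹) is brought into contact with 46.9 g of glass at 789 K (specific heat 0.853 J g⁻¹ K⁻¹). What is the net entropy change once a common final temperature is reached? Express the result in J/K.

ΔS_total = 0.182 J/K

Energy balance: T_f = (m₁c₁T₁ + m₂c₂T₂)/(m₁c₁ + m₂c₂) = 864.95 K.
ΔS₁ = m₁c₁ ln(T_f/T₁) = 335.552 × ln(864.95/874) = -3.4944 J/K.
ΔS₂ = m₂c₂ ln(T_f/T₂) = 40.0057 × ln(864.95/789) = 3.6765 J/K.
ΔS_total = -3.4944 + 3.6765 = 0.182 J/K.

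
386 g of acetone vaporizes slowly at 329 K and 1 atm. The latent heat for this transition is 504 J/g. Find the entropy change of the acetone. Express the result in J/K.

ΔS = 591 J/K

Heat absorbed by the substance: Q = mL = 386 × 504 = 194544 J.
At constant T, ΔS = Q_rev/T = 194544 / 329 = 591 J/K.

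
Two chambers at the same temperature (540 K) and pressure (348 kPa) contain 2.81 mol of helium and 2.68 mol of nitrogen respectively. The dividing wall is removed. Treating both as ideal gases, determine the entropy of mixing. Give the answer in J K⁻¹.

ΔS_mix = 31.6 J/K

Mole fractions: x_A = 2.81/5.49 = 0.512, x_B = 0.488.
ΔS_mix = −R(n_A ln x_A + n_B ln x_B) = −8.314 × (2.81 ln 0.512 + 2.68 ln 0.488) = 31.6 J/K.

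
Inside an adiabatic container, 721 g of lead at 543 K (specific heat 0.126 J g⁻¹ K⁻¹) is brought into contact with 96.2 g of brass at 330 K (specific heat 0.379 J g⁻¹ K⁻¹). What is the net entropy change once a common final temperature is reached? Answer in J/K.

ΔS_total = 2.99 J/K

Energy balance: T_f = (m₁c₁T₁ + m₂c₂T₂)/(m₁c₁ + m₂c₂) = 482 K.
ΔS₁ = m₁c₁ ln(T_f/T₁) = 90.846 × ln(482/543) = -10.826 J/K.
ΔS₂ = m₂c₂ ln(T_f/T₂) = 36.4598 × ln(482/330) = 13.813 J/K.
ΔS_total = -10.826 + 13.813 = 2.99 J/K.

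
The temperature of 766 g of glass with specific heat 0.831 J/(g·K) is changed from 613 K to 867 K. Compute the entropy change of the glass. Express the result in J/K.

ΔS = 221 J/K

ΔS = ∫dQ_rev/T = m c ln(T₂/T₁) = 766 × 0.831 × ln(867/613) = 221 J/K.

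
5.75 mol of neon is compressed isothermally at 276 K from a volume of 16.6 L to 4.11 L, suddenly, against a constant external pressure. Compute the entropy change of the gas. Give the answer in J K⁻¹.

Entropy is a state function, so ΔS_gas depends only on the end states.
For an isothermal ideal gas ΔS_gas = nR ln(V₂/V₁) = 5.75 × 8.314 × ln(4.11/16.6) = -66.7 J/K.

ΔS_gas = -66.7 J/K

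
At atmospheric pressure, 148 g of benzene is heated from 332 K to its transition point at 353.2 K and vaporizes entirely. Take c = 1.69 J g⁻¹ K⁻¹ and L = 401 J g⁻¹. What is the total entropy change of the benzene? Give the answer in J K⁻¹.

Warming step: ΔS₁ = m c ln(T_tr/T_i) = 148 × 1.69 × ln(353.2/332) = 15.482 J/K.
Phase change: ΔS₂ = +mL/T_tr = 148 × 401 / 353.2 = 168.03 J/K.
ΔS_total = (15.482) + (168.03) = 184 J/K.

ΔS = 184 J/K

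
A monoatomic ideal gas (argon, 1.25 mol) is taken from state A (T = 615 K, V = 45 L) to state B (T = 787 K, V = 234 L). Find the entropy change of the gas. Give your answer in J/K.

ΔS = 21 J/K

Entropy is a state function: ΔS = nC_V ln(T₂/T₁) + nR ln(V₂/V₁), with C_V = 3R/2 = 12.47 J mol⁻¹ K⁻¹ for a monoatomic ideal gas.
ΔS = 1.25 × [12.47 × ln(787/615) + 8.314 × ln(234/45)] = 21 J/K.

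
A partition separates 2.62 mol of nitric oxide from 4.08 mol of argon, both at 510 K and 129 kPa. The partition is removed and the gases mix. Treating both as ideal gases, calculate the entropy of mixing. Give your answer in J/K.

ΔS_mix = 37.3 J/K

Mole fractions: x_A = 2.62/6.7 = 0.391, x_B = 0.609.
ΔS_mix = −R(n_A ln x_A + n_B ln x_B) = −8.314 × (2.62 ln 0.391 + 4.08 ln 0.609) = 37.3 J/K.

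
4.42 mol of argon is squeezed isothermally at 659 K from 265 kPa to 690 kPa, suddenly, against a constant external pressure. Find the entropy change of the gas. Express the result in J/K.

ΔS_gas = -35.2 J/K

Entropy is a state function, so ΔS_gas depends only on the end states.
For an isothermal ideal gas ΔS_gas = nR ln(P₁/P₂) = 4.42 × 8.314 × ln(265/690) = -35.2 J/K.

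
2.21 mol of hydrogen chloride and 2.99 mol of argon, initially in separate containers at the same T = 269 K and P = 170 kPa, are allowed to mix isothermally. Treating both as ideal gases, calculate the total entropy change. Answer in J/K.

ΔS_mix = 29.5 J/K

Mole fractions: x_A = 2.21/5.2 = 0.425, x_B = 0.575.
ΔS_mix = −R(n_A ln x_A + n_B ln x_B) = −8.314 × (2.21 ln 0.425 + 2.99 ln 0.575) = 29.5 J/K.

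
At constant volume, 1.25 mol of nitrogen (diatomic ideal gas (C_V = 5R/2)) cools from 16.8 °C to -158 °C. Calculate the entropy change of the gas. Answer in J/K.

ΔS = -24 J/K

In kelvin: T₁ = 289.95 K, T₂ = 115.15 K. At constant volume, ΔS = nC_V ln(T₂/T₁) with C_V = 5R/2 = 20.79 J mol⁻¹ K⁻¹.
ΔS = 1.25 × 20.79 × ln(115.15/289.95) = -24 J/K.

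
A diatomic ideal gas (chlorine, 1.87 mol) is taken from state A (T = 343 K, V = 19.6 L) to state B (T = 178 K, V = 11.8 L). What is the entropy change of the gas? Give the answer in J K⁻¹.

ΔS = -33.4 J/K

Entropy is a state function: ΔS = nC_V ln(T₂/T₁) + nR ln(V₂/V₁), with C_V = 5R/2 = 20.79 J mol⁻¹ K⁻¹ for a diatomic ideal gas.
ΔS = 1.87 × [20.79 × ln(178/343) + 8.314 × ln(11.8/19.6)] = -33.4 J/K.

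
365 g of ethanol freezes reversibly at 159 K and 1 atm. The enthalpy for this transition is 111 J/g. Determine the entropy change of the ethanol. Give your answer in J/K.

Heat released by the substance: Q = −mL = −365 × 111 = −40515 J.
At constant T, ΔS = Q_rev/T = −40515 / 159 = -255 J/K.

ΔS = -255 J/K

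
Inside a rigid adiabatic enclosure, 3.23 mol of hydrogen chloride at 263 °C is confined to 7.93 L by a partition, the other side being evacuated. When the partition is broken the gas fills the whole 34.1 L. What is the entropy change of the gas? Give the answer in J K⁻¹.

For an ideal gas in free expansion Q = 0 and W = 0, so T is unchanged.
Entropy is a state function; using a reversible isothermal path, ΔS_gas = nR ln(V₂/V₁) = 3.23 × 8.314 × ln(34.1/7.93) = 39.2 J/K.

ΔS_gas = 39.2 J/K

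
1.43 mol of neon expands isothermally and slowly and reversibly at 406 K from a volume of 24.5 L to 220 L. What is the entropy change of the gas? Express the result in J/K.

ΔS_gas = 26.1 J/K

For an isothermal ideal gas ΔS_gas = nR ln(V₂/V₁) = 1.43 × 8.314 × ln(220/24.5) = 26.1 J/K.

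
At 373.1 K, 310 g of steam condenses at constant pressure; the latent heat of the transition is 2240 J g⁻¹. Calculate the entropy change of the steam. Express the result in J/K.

ΔS = -1860 J/K

Heat released by the substance: Q = −mL = −310 × 2240 = −694400 J.
At constant T, ΔS = Q_rev/T = −694400 / 373.1 = -1860 J/K.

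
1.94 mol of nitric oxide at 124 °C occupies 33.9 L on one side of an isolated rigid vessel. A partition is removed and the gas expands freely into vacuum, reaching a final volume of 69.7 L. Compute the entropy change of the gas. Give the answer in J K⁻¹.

ΔS_gas = 11.6 J/K

For an ideal gas in free expansion Q = 0 and W = 0, so T is unchanged.
Entropy is a state function; using a reversible isothermal path, ΔS_gas = nR ln(V₂/V₁) = 1.94 × 8.314 × ln(69.7/33.9) = 11.6 J/K.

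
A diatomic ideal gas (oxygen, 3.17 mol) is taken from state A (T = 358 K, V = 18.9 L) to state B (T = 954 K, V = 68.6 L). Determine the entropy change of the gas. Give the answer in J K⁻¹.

Entropy is a state function: ΔS = nC_V ln(T₂/T₁) + nR ln(V₂/V₁), with C_V = 5R/2 = 20.79 J mol⁻¹ K⁻¹ for a diatomic ideal gas.
ΔS = 3.17 × [20.79 × ln(954/358) + 8.314 × ln(68.6/18.9)] = 98.6 J/K.

ΔS = 98.6 J/K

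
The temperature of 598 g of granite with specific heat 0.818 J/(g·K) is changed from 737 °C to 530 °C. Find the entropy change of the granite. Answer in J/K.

In kelvin: T₁ = 1010.15 K, T₂ = 803.15 K. ΔS = ∫dQ_rev/T = m c ln(T₂/T₁) = 598 × 0.818 × ln(803.15/1010.15) = -112 J/K.

ΔS = -112 J/K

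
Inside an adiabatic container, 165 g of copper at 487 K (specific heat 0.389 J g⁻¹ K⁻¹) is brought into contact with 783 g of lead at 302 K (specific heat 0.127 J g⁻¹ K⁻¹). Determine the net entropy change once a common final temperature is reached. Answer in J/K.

Energy balance: T_f = (m₁c₁T₁ + m₂c₂T₂)/(m₁c₁ + m₂c₂) = 374.57 K.
ΔS₁ = m₁c₁ ln(T_f/T₁) = 64.185 × ln(374.57/487) = -16.848 J/K.
ΔS₂ = m₂c₂ ln(T_f/T₂) = 99.441 × ln(374.57/302) = 21.415 J/K.
ΔS_total = -16.848 + 21.415 = 4.57 J/K.

ΔS_total = 4.57 J/K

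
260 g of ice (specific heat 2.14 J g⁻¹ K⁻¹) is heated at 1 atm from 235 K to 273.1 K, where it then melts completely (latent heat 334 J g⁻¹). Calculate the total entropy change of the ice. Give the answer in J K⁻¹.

Warming step: ΔS₁ = m c ln(T_tr/T_i) = 260 × 2.14 × ln(273.1/235) = 83.6 J/K.
Phase change: ΔS₂ = +mL/T_tr = 260 × 334 / 273.1 = 318 J/K.
ΔS_total = (83.6) + (318) = 402 J/K.

ΔS = 402 J/K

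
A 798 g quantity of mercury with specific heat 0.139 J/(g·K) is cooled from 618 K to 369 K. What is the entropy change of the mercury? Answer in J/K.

ΔS = -57.2 J/K

ΔS = ∫dQ_rev/T = m c ln(T₂/T₁) = 798 × 0.139 × ln(369/618) = -57.2 J/K.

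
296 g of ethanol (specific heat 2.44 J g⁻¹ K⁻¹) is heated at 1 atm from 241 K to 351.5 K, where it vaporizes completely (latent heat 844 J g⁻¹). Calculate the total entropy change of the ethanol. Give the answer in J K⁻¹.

ΔS = 983 J/K

Warming step: ΔS₁ = m c ln(T_tr/T_i) = 296 × 2.44 × ln(351.5/241) = 272.6 J/K.
Phase change: ΔS₂ = +mL/T_tr = 296 × 844 / 351.5 = 710.7 J/K.
ΔS_total = (272.6) + (710.7) = 983 J/K.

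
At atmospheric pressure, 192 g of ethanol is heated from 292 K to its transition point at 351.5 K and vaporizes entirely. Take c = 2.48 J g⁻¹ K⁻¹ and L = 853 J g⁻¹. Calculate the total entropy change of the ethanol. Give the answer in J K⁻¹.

Warming step: ΔS₁ = m c ln(T_tr/T_i) = 192 × 2.48 × ln(351.5/292) = 88.31 J/K.
Phase change: ΔS₂ = +mL/T_tr = 192 × 853 / 351.5 = 465.9 J/K.
ΔS_total = (88.31) + (465.9) = 554 J/K.

ΔS = 554 J/K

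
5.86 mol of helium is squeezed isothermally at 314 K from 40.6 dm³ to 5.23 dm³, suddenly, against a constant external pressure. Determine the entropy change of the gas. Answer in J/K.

ΔS_gas = -99.8 J/K

Entropy is a state function, so ΔS_gas depends only on the end states.
For an isothermal ideal gas ΔS_gas = nR ln(V₂/V₁) = 5.86 × 8.314 × ln(5.23/40.6) = -99.8 J/K.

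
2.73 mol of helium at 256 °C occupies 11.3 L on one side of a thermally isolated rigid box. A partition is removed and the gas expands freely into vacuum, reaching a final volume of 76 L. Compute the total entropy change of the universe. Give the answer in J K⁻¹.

For an ideal gas in free expansion Q = 0 and W = 0, so T is unchanged.
Entropy is a state function; using a reversible isothermal path, ΔS_gas = nR ln(V₂/V₁) = 2.73 × 8.314 × ln(76/11.3) = 43.3 J/K.
The insulated surroundings exchange no heat, so ΔS_surr = 0 and ΔS_universe = ΔS_gas.

ΔS_universe = 43.3 J/K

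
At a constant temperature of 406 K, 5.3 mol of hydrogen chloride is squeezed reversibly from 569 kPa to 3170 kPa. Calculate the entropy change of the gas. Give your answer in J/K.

ΔS_gas = -75.7 J/K

For an isothermal ideal gas ΔS_gas = nR ln(P₁/P₂) = 5.3 × 8.314 × ln(569/3170) = -75.7 J/K.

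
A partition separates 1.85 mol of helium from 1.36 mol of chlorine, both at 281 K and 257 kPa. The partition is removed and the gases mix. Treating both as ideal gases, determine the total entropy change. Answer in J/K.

Mole fractions: x_A = 1.85/3.21 = 0.576, x_B = 0.424.
ΔS_mix = −R(n_A ln x_A + n_B ln x_B) = −8.314 × (1.85 ln 0.576 + 1.36 ln 0.424) = 18.2 J/K.

ΔS_mix = 18.2 J/K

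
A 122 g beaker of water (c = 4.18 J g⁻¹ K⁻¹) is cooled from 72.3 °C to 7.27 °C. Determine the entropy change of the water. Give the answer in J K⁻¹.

ΔS = -106 J/K

In kelvin: T₁ = 345.45 K, T₂ = 280.42 K. ΔS = ∫dQ_rev/T = m c ln(T₂/T₁) = 122 × 4.18 × ln(280.42/345.45) = -106 J/K.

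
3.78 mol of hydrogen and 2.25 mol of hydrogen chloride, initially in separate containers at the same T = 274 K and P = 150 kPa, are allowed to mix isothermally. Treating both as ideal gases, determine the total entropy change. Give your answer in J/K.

ΔS_mix = 33.1 J/K

Mole fractions: x_A = 3.78/6.03 = 0.627, x_B = 0.373.
ΔS_mix = −R(n_A ln x_A + n_B ln x_B) = −8.314 × (3.78 ln 0.627 + 2.25 ln 0.373) = 33.1 J/K.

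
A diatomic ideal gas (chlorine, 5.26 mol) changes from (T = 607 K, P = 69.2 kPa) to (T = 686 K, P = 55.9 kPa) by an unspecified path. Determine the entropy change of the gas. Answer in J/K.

ΔS = 28.1 J/K

ΔS = nC_p ln(T₂/T₁) − nR ln(P₂/P₁), with C_p = 7R/2 = 29.1 J mol⁻¹ K⁻¹ for a diatomic ideal gas.
ΔS = 5.26 × [29.1 × ln(686/607) − 8.314 × ln(55.9/69.2)] = 28.1 J/K.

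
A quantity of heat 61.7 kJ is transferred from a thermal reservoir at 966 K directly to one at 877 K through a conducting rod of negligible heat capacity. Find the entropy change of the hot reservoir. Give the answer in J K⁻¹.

ΔS_hot = -63.9 J/K

The hot reservoir loses heat Q, so ΔS_hot = −Q/T_H = −61700/966 = -63.9 J/K.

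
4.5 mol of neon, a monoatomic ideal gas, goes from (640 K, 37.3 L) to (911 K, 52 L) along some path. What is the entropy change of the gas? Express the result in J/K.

ΔS = 32.2 J/K

Entropy is a state function: ΔS = nC_V ln(T₂/T₁) + nR ln(V₂/V₁), with C_V = 3R/2 = 12.47 J mol⁻¹ K⁻¹ for a monoatomic ideal gas.
ΔS = 4.5 × [12.47 × ln(911/640) + 8.314 × ln(52/37.3)] = 32.2 J/K.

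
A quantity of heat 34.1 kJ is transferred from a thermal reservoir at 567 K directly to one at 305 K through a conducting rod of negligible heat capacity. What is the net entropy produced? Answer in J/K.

ΔS_total = 51.7 J/K

ΔS_hot = −Q/T_H = −34100/567 = -60.14 J/K and ΔS_cold = +Q/T_C = 34100/305 = 111.8 J/K.
ΔS_total = -60.14 + 111.8 = 51.7 J/K, positive as the second law requires.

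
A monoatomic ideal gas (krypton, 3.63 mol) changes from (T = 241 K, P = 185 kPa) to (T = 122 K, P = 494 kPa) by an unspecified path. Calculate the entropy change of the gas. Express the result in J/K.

ΔS = nC_p ln(T₂/T₁) − nR ln(P₂/P₁), with C_p = 5R/2 = 20.79 J mol⁻¹ K⁻¹ for a monoatomic ideal gas.
ΔS = 3.63 × [20.79 × ln(122/241) − 8.314 × ln(494/185)] = -81 J/K.

ΔS = -81 J/K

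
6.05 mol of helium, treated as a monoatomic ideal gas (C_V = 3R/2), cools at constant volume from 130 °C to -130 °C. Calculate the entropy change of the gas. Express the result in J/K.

ΔS = -78.1 J/K

In kelvin: T₁ = 403.15 K, T₂ = 143.15 K. At constant volume, ΔS = nC_V ln(T₂/T₁) with C_V = 3R/2 = 12.47 J mol⁻¹ K⁻¹.
ΔS = 6.05 × 12.47 × ln(143.15/403.15) = -78.1 J/K.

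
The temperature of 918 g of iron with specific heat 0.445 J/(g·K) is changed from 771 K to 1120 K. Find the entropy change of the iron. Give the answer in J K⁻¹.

ΔS = 153 J/K

ΔS = ∫dQ_rev/T = m c ln(T₂/T₁) = 918 × 0.445 × ln(1120/771) = 153 J/K.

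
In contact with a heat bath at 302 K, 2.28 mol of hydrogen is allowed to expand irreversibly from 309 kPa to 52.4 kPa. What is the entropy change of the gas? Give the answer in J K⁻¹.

Entropy is a state function, so ΔS_gas depends only on the end states.
For an isothermal ideal gas ΔS_gas = nR ln(P₁/P₂) = 2.28 × 8.314 × ln(309/52.4) = 33.6 J/K.

ΔS_gas = 33.6 J/K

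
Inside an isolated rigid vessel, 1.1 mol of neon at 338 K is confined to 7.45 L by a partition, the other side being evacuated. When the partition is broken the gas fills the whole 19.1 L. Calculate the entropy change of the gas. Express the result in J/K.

For an ideal gas in free expansion Q = 0 and W = 0, so T is unchanged.
Entropy is a state function; using a reversible isothermal path, ΔS_gas = nR ln(V₂/V₁) = 1.1 × 8.314 × ln(19.1/7.45) = 8.61 J/K.

ΔS_gas = 8.61 J/K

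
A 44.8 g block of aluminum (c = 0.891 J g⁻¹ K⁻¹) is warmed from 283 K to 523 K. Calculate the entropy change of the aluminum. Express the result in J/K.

ΔS = ∫dQ_rev/T = m c ln(T₂/T₁) = 44.8 × 0.891 × ln(523/283) = 24.5 J/K.

ΔS = 24.5 J/K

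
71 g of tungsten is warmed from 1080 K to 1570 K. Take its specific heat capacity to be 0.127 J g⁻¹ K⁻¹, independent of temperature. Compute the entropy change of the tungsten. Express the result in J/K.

ΔS = 3.37 J/K

ΔS = ∫dQ_rev/T = m c ln(T₂/T₁) = 71 × 0.127 × ln(1570/1080) = 3.37 J/K.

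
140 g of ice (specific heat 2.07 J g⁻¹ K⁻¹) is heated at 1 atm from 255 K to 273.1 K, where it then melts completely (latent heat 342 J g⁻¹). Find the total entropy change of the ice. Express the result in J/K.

ΔS = 195 J/K

Warming step: ΔS₁ = m c ln(T_tr/T_i) = 140 × 2.07 × ln(273.1/255) = 19.87 J/K.
Phase change: ΔS₂ = +mL/T_tr = 140 × 342 / 273.1 = 175.3 J/K.
ΔS_total = (19.87) + (175.3) = 195 J/K.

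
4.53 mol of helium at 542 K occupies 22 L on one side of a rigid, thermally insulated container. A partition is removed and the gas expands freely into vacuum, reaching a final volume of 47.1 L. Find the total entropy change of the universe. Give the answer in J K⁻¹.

ΔS_universe = 28.7 J/K

No heat is exchanged and no work is done, so the ideal-gas temperature stays constant.
Entropy is a state function; using a reversible isothermal path, ΔS_gas = nR ln(V₂/V₁) = 4.53 × 8.314 × ln(47.1/22) = 28.7 J/K.
The insulated surroundings exchange no heat, so ΔS_surr = 0 and ΔS_universe = ΔS_gas.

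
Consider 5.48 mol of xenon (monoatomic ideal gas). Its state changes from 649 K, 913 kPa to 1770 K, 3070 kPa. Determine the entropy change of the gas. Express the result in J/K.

ΔS = nC_p ln(T₂/T₁) − nR ln(P₂/P₁), with C_p = 5R/2 = 20.79 J mol⁻¹ K⁻¹ for a monoatomic ideal gas.
ΔS = 5.48 × [20.79 × ln(1770/649) − 8.314 × ln(3070/913)] = 59 J/K.

ΔS = 59 J/K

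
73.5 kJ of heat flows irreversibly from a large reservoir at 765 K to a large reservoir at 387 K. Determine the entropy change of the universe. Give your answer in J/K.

ΔS_total = 93.8 J/K

ΔS_hot = −Q/T_H = −73500/765 = -96.08 J/K and ΔS_cold = +Q/T_C = 73500/387 = 189.9 J/K.
ΔS_total = -96.08 + 189.9 = 93.8 J/K, positive as the second law requires.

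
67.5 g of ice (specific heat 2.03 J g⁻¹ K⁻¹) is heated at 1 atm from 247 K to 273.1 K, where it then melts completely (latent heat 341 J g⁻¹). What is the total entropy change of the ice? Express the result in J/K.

ΔS = 98 J/K

Warming step: ΔS₁ = m c ln(T_tr/T_i) = 67.5 × 2.03 × ln(273.1/247) = 13.76 J/K.
Phase change: ΔS₂ = +mL/T_tr = 67.5 × 341 / 273.1 = 84.28 J/K.
ΔS_total = (13.76) + (84.28) = 98 J/K.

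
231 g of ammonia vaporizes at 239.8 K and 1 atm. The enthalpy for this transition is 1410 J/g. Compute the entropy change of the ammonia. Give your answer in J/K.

Heat absorbed by the substance: Q = mL = 231 × 1410 = 325710 J.
At constant T, ΔS = Q_rev/T = 325710 / 239.8 = 1360 J/K.

ΔS = 1360 J/K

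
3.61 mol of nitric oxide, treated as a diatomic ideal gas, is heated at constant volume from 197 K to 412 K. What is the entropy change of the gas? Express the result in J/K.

At constant volume, ΔS = nC_V ln(T₂/T₁) with C_V = 5R/2 = 20.79 J mol⁻¹ K⁻¹.
ΔS = 3.61 × 20.79 × ln(412/197) = 55.4 J/K.

ΔS = 55.4 J/K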